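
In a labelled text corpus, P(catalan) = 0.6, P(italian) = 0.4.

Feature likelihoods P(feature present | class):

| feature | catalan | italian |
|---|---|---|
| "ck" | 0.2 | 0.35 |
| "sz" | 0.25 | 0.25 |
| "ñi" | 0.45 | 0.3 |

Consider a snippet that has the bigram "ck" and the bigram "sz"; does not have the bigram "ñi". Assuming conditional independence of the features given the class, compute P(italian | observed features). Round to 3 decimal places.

catalan: 0.6 × 0.2 × 0.25 × (1−0.45) = 0.0165
italian: 0.4 × 0.35 × 0.25 × (1−0.3) = 0.0245
P(italian | x) = 0.0245 / 0.041 ≈ 0.598

0.598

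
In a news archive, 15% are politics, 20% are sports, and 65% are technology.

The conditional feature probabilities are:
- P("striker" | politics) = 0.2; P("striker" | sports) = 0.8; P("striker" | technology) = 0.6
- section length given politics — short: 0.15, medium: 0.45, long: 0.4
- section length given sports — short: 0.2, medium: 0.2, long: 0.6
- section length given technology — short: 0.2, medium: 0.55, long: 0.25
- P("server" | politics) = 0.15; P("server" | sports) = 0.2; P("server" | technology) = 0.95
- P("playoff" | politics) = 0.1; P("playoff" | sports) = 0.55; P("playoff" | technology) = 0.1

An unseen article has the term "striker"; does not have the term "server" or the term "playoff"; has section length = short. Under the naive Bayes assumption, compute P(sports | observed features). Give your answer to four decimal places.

politics: 0.15 × 0.2 × 0.15 × (1−0.15) × (1−0.1) = 0.0034425
sports: 0.2 × 0.8 × 0.2 × (1−0.2) × (1−0.55) = 0.01152
technology: 0.65 × 0.6 × 0.2 × (1−0.95) × (1−0.1) = 0.00351
P(sports | x) = 0.01152 / 0.0184725 ≈ 0.6236

0.6236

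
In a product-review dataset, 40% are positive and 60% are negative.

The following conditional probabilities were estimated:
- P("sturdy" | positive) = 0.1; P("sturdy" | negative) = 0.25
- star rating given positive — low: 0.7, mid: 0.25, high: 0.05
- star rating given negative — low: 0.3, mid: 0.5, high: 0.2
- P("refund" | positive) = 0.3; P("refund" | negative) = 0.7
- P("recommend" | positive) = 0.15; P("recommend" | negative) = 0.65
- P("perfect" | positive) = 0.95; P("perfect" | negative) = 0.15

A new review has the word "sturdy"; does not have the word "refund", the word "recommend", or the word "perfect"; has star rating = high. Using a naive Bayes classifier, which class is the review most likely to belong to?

positive: 0.4 × 0.1 × 0.05 × (1−0.3) × (1−0.15) × (1−0.95) = 0.0000595
negative: 0.6 × 0.25 × 0.2 × (1−0.7) × (1−0.65) × (1−0.15) = 0.0026775
Highest score → negative.

negative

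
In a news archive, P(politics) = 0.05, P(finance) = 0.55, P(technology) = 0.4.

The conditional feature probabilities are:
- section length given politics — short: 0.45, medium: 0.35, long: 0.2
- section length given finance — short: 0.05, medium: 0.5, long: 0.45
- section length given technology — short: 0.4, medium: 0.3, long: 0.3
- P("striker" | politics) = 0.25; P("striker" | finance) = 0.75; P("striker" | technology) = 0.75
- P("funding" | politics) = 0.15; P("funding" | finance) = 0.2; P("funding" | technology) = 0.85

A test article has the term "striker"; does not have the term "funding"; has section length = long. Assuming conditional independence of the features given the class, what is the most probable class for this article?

finance

politics: 0.05 × 0.2 × 0.25 × (1−0.15) = 0.002125
finance: 0.55 × 0.45 × 0.75 × (1−0.2) = 0.1485
technology: 0.4 × 0.3 × 0.75 × (1−0.85) = 0.0135
Highest score → finance.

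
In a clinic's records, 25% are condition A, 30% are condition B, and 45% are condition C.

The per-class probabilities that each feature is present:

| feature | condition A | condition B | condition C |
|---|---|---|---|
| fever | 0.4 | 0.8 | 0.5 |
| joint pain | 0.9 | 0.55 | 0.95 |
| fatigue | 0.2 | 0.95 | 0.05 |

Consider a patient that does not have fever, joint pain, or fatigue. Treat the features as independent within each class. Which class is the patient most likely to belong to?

condition A

condition A: 0.25 × (1−0.4) × (1−0.9) × (1−0.2) = 0.012
condition B: 0.3 × (1−0.8) × (1−0.55) × (1−0.95) = 0.00135
condition C: 0.45 × (1−0.5) × (1−0.95) × (1−0.05) = 0.0106875
Highest score → condition A.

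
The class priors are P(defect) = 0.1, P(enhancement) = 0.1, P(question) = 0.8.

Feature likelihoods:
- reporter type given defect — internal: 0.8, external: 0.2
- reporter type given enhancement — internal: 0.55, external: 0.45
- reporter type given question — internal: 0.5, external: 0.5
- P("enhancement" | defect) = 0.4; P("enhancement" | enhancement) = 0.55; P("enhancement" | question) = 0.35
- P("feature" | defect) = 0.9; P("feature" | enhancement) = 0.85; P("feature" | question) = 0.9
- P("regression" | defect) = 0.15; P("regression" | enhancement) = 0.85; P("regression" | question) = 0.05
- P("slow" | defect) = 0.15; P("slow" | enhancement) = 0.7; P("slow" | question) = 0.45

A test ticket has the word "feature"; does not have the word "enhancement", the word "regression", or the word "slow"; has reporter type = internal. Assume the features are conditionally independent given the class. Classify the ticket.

defect: 0.1 × 0.8 × (1−0.4) × 0.9 × (1−0.15) × (1−0.15) = 0.031212
enhancement: 0.1 × 0.55 × (1−0.55) × 0.85 × (1−0.85) × (1−0.7) = 0.0009466875
question: 0.8 × 0.5 × (1−0.35) × 0.9 × (1−0.05) × (1−0.45) = 0.122265
Highest score → question.

question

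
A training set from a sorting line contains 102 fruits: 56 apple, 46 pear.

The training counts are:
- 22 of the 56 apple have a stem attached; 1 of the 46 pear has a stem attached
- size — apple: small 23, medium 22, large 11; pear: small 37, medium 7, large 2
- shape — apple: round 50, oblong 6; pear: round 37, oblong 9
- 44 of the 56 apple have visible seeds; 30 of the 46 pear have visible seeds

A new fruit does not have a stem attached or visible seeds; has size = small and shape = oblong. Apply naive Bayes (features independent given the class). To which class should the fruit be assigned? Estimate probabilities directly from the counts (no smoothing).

pear

apple: (56/102) × (34/56) × (23/56) × (6/56) × (12/56) ≈ 0.00314322
pear: (46/102) × (45/46) × (37/46) × (9/46) × (16/46) ≈ 0.0241492
Highest score → pear.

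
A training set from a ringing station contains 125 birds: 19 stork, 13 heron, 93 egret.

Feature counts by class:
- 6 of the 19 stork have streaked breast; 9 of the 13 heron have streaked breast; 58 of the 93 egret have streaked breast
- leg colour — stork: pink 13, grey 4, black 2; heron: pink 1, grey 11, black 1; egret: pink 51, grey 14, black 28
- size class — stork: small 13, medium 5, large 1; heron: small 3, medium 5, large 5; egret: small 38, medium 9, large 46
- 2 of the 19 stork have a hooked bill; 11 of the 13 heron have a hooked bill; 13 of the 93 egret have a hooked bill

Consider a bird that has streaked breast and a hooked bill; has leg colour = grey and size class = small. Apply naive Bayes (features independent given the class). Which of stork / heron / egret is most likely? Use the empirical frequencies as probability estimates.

heron

stork: (19/125) × (6/19) × (4/19) × (13/19) × (2/19) ≈ 0.000727803
heron: (13/125) × (9/13) × (11/13) × (3/13) × (11/13) ≈ 0.0118962
egret: (93/125) × (58/93) × (14/93) × (38/93) × (13/93) ≈ 0.00398955
Highest score → heron.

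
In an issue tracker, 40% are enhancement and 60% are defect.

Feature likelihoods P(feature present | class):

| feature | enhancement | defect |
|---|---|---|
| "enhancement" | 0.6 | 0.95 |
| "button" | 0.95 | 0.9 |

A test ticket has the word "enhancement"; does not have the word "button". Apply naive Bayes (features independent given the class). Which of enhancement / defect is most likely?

enhancement: 0.4 × 0.6 × (1−0.95) = 0.012
defect: 0.6 × 0.95 × (1−0.9) = 0.057
Highest score → defect.

defect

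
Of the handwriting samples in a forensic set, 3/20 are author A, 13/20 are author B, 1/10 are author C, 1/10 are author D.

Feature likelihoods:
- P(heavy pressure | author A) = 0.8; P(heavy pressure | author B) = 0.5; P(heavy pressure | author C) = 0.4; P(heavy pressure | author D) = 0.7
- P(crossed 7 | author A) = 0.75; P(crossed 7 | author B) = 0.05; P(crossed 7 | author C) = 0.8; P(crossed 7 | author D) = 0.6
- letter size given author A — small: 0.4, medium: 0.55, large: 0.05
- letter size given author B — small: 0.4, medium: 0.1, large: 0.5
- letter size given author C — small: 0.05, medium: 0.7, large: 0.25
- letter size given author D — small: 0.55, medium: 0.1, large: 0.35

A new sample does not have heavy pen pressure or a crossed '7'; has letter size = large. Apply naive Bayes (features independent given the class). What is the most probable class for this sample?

author B

author A: 0.15 × (1−0.8) × (1−0.75) × 0.05 = 0.000375
author B: 0.65 × (1−0.5) × (1−0.05) × 0.5 = 0.154375
author C: 0.1 × (1−0.4) × (1−0.8) × 0.25 = 0.003
author D: 0.1 × (1−0.7) × (1−0.6) × 0.35 = 0.0042
Highest score → author B.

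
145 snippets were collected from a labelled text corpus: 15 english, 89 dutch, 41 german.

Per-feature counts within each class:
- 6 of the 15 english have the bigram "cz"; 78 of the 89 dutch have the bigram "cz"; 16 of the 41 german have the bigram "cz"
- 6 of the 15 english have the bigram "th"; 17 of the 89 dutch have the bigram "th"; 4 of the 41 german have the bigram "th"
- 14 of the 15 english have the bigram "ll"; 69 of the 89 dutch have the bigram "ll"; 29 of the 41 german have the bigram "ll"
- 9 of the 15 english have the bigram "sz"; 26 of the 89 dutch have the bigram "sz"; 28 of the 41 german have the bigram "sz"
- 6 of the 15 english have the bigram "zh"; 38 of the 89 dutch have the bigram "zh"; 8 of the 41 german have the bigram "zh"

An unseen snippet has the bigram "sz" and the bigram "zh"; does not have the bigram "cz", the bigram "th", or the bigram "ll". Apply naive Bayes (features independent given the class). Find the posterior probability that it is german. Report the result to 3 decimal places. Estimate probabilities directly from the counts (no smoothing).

english: (15/145) × (9/15) × (9/15) × (1/15) × (9/15) × (6/15) ≈ 0.000595862
dutch: (89/145) × (11/89) × (72/89) × (20/89) × (26/89) × (38/89) ≈ 0.00172022
german: (41/145) × (25/41) × (37/41) × (12/41) × (28/41) × (8/41) ≈ 0.00606831
P(german | x) = 0.00606831 / 0.008384392 ≈ 0.724

0.724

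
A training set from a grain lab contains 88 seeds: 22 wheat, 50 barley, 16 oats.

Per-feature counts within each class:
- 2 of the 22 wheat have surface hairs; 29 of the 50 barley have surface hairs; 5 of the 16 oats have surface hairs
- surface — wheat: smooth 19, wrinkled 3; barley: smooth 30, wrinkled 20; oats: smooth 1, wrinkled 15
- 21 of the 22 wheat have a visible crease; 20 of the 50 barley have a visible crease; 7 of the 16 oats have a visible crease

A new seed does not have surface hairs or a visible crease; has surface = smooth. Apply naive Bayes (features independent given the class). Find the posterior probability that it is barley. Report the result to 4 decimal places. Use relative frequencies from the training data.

wheat: (22/88) × (20/22) × (19/22) × (1/22) ≈ 0.00892186
barley: (50/88) × (21/50) × (30/50) × (30/50) ≈ 0.0859091
oats: (16/88) × (11/16) × (1/16) × (9/16) = 0.00439453125
P(barley | x) = 0.0859091 / 0.09922549125 ≈ 0.8658

0.8658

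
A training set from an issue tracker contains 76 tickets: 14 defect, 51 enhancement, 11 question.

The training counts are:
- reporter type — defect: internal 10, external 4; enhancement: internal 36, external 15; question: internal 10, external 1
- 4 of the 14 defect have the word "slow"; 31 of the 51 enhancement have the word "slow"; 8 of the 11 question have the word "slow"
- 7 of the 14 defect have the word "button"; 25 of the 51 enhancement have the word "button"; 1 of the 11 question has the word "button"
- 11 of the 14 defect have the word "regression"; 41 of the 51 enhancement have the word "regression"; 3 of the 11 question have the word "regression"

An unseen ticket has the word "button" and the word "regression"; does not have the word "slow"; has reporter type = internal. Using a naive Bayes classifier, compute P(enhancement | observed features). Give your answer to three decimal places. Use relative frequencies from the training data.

defect: (14/76) × (10/14) × (10/14) × (7/14) × (11/14) ≈ 0.0369227
enhancement: (51/76) × (36/51) × (20/51) × (25/51) × (41/51) ≈ 0.0732036
question: (11/76) × (10/11) × (3/11) × (1/11) × (3/11) ≈ 0.000889715
P(enhancement | x) = 0.0732036 / 0.111016015 ≈ 0.659

0.659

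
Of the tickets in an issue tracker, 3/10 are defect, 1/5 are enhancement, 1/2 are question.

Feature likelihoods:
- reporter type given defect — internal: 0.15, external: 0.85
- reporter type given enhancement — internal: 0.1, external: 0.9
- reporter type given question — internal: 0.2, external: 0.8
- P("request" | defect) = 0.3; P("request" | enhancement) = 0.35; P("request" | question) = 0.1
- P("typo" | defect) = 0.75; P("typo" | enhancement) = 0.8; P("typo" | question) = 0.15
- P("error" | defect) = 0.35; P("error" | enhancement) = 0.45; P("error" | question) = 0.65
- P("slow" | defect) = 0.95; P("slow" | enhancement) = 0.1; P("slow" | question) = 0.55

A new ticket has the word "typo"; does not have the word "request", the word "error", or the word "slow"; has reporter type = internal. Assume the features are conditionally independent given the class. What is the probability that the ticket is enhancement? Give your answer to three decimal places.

defect: 0.3 × 0.15 × (1−0.3) × 0.75 × (1−0.35) × (1−0.95) = 0.0007678125
enhancement: 0.2 × 0.1 × (1−0.35) × 0.8 × (1−0.45) × (1−0.1) = 0.005148
question: 0.5 × 0.2 × (1−0.1) × 0.15 × (1−0.65) × (1−0.55) = 0.00212625
P(enhancement | x) = 0.005148 / 0.0080420625 ≈ 0.640

0.640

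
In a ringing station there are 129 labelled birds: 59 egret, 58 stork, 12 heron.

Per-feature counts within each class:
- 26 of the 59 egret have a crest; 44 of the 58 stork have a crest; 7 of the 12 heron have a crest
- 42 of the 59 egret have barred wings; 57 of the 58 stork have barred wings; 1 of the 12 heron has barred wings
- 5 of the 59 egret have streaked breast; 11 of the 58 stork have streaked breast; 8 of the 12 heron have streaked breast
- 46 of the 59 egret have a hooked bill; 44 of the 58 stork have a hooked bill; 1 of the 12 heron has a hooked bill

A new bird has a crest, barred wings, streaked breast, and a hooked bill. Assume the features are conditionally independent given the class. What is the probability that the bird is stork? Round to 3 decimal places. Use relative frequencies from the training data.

egret: (59/129) × (26/59) × (42/59) × (5/59) × (46/59) ≈ 0.00947992
stork: (58/129) × (44/58) × (57/58) × (11/58) × (44/58) ≈ 0.048228
heron: (12/129) × (7/12) × (1/12) × (8/12) × (1/12) ≈ 0.00025122
P(stork | x) = 0.048228 / 0.05795914 ≈ 0.832

0.832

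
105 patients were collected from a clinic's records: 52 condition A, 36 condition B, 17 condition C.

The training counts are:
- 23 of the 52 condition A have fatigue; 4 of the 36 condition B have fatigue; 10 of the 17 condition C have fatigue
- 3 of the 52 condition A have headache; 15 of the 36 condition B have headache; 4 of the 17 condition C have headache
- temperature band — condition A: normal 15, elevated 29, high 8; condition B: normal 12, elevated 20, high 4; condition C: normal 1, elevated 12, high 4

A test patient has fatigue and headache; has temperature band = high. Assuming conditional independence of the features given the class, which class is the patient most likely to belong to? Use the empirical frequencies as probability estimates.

condition A: (52/105) × (23/52) × (3/52) × (8/52) ≈ 0.00194421
condition B: (36/105) × (4/36) × (15/36) × (4/36) ≈ 0.00176367
condition C: (17/105) × (10/17) × (4/17) × (4/17) ≈ 0.0052727
Highest score → condition C.

condition C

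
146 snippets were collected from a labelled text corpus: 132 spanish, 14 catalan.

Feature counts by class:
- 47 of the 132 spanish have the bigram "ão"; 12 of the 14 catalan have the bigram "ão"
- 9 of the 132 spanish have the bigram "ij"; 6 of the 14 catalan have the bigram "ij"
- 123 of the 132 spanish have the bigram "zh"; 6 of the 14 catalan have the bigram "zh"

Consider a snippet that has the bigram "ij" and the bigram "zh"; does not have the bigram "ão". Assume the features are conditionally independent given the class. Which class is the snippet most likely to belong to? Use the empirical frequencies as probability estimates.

spanish

spanish: (132/146) × (85/132) × (9/132) × (123/132) ≈ 0.0369884
catalan: (14/146) × (2/14) × (6/14) × (6/14) ≈ 0.00251607
Highest score → spanish.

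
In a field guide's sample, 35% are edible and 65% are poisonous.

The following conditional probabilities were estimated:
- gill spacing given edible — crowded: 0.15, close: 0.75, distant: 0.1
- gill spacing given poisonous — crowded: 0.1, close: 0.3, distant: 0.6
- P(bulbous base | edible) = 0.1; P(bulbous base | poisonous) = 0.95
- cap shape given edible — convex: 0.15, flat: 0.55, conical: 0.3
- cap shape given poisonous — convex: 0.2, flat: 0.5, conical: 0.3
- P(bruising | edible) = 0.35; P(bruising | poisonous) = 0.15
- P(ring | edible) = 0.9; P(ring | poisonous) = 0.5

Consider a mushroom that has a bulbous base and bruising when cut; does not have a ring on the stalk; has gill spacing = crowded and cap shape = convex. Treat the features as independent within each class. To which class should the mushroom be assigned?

poisonous

edible: 0.35 × 0.15 × 0.1 × 0.15 × 0.35 × (1−0.9) = 0.0000275625
poisonous: 0.65 × 0.1 × 0.95 × 0.2 × 0.15 × (1−0.5) = 0.00092625
Highest score → poisonous.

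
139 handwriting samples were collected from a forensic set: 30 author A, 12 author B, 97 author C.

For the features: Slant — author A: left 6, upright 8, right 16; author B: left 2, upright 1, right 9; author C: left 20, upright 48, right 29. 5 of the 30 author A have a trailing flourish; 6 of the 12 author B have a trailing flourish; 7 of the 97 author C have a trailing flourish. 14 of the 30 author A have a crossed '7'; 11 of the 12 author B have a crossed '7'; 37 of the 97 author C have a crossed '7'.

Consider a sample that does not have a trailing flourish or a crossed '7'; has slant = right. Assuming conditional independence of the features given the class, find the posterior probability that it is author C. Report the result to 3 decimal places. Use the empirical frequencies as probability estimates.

0.690

author A: (30/139) × (16/30) × (25/30) × (16/30) ≈ 0.0511591
author B: (12/139) × (9/12) × (6/12) × (1/12) ≈ 0.00269784
author C: (97/139) × (29/97) × (90/97) × (60/97) ≈ 0.119738
P(author C | x) = 0.119738 / 0.17359494 ≈ 0.690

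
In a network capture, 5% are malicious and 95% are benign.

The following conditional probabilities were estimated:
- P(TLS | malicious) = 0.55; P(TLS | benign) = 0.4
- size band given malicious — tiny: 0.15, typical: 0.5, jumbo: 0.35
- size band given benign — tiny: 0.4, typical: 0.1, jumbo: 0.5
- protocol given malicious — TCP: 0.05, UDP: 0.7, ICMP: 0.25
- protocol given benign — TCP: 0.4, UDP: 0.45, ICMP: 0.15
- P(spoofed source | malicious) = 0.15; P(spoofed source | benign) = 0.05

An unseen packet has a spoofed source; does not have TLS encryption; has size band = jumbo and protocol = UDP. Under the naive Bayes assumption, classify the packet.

malicious: 0.05 × (1−0.55) × 0.35 × 0.7 × 0.15 = 0.000826875
benign: 0.95 × (1−0.4) × 0.5 × 0.45 × 0.05 = 0.0064125
Highest score → benign.

benign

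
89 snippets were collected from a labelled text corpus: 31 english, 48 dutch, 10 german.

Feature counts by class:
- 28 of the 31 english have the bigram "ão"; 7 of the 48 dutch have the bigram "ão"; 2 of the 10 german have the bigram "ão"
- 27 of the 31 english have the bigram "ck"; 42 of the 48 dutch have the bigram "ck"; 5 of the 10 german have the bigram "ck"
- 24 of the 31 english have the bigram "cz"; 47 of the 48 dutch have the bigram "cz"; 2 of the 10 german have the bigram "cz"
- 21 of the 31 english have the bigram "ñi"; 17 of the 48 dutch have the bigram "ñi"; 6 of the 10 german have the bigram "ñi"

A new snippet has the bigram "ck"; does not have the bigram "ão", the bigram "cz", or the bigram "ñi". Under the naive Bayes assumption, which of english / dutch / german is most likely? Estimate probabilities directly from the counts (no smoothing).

german

english: (31/89) × (3/31) × (27/31) × (7/31) × (10/31) ≈ 0.00213849
dutch: (48/89) × (41/48) × (42/48) × (1/48) × (31/48) ≈ 0.00542352
german: (10/89) × (8/10) × (5/10) × (8/10) × (4/10) ≈ 0.014382
Highest score → german.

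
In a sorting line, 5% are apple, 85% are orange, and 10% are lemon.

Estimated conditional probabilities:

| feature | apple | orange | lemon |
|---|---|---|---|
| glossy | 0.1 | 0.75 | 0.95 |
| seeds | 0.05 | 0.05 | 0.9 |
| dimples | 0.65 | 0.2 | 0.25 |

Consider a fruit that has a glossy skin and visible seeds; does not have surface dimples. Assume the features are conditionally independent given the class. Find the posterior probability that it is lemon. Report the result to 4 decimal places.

0.7148

apple: 0.05 × 0.1 × 0.05 × (1−0.65) = 0.0000875
orange: 0.85 × 0.75 × 0.05 × (1−0.2) = 0.0255
lemon: 0.1 × 0.95 × 0.9 × (1−0.25) = 0.064125
P(lemon | x) = 0.064125 / 0.0897125 ≈ 0.7148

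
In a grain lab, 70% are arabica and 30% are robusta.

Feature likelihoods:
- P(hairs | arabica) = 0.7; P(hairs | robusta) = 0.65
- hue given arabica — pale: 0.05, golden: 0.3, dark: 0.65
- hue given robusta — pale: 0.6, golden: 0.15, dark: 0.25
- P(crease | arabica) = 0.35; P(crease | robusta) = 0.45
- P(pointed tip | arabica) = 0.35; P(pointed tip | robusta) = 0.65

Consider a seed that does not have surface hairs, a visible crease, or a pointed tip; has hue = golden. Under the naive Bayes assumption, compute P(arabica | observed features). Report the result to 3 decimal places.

0.898

arabica: 0.7 × (1−0.7) × 0.3 × (1−0.35) × (1−0.35) = 0.0266175
robusta: 0.3 × (1−0.65) × 0.15 × (1−0.45) × (1−0.65) = 0.003031875
P(arabica | x) = 0.0266175 / 0.029649375 ≈ 0.898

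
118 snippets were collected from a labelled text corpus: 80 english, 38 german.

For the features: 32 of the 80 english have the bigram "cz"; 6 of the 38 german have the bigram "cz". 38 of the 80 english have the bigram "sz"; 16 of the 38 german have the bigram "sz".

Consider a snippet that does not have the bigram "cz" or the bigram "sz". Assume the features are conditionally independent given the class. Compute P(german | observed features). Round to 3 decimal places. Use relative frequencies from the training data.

english: (80/118) × (48/80) × (42/80) ≈ 0.213559
german: (38/118) × (32/38) × (22/38) ≈ 0.157003
P(german | x) = 0.157003 / 0.370562 ≈ 0.424

0.424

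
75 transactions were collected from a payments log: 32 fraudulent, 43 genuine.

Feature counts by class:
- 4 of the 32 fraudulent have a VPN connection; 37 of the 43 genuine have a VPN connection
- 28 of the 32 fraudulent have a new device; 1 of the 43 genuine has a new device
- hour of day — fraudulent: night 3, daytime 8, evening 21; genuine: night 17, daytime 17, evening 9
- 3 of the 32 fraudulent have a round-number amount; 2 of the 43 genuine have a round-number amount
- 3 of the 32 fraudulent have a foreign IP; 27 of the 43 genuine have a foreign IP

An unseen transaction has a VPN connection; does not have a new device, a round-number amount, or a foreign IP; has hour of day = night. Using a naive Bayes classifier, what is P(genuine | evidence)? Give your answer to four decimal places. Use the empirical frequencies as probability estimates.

fraudulent: (32/75) × (4/32) × (4/32) × (3/32) × (29/32) × (29/32) = 0.0005133056640625
genuine: (43/75) × (37/43) × (42/43) × (17/43) × (41/43) × (16/43) ≈ 0.0675879
P(genuine | x) = 0.0675879 / 0.0681012056640625 ≈ 0.9925

0.9925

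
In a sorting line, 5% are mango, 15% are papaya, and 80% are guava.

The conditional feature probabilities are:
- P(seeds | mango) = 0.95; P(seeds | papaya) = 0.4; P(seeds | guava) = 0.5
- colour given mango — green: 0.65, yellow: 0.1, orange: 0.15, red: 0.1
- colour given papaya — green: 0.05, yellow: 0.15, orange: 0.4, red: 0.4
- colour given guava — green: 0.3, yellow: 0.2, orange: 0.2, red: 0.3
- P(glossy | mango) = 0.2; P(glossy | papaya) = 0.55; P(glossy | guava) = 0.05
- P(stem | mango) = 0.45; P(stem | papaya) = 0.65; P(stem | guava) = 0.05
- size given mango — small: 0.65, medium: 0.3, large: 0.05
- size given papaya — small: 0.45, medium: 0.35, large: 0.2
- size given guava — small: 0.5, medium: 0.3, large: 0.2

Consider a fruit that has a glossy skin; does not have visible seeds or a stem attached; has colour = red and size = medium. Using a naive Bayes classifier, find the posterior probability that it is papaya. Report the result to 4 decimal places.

mango: 0.05 × (1−0.95) × 0.1 × 0.2 × (1−0.45) × 0.3 = 0.00000825
papaya: 0.15 × (1−0.4) × 0.4 × 0.55 × (1−0.65) × 0.35 = 0.0024255
guava: 0.8 × (1−0.5) × 0.3 × 0.05 × (1−0.05) × 0.3 = 0.00171
P(papaya | x) = 0.0024255 / 0.00414375 ≈ 0.5853

0.5853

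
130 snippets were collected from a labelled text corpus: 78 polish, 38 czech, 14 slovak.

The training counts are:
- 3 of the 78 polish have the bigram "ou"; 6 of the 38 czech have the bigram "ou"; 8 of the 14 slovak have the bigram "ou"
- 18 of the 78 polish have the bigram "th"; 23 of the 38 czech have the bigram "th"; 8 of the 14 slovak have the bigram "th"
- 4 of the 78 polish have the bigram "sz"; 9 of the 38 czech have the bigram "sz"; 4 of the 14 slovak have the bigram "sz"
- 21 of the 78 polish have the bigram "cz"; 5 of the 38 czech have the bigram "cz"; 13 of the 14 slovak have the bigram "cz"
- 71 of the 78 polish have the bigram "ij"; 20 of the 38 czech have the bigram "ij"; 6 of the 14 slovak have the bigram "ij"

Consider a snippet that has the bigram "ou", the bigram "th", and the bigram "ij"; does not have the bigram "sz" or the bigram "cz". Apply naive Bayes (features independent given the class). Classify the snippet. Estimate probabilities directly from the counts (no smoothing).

czech

polish: (78/130) × (3/78) × (18/78) × (74/78) × (57/78) × (71/78) ≈ 0.00336076
czech: (38/130) × (6/38) × (23/38) × (29/38) × (33/38) × (20/38) ≈ 0.00974413
slovak: (14/130) × (8/14) × (8/14) × (10/14) × (1/14) × (6/14) ≈ 0.00076891
Highest score → czech.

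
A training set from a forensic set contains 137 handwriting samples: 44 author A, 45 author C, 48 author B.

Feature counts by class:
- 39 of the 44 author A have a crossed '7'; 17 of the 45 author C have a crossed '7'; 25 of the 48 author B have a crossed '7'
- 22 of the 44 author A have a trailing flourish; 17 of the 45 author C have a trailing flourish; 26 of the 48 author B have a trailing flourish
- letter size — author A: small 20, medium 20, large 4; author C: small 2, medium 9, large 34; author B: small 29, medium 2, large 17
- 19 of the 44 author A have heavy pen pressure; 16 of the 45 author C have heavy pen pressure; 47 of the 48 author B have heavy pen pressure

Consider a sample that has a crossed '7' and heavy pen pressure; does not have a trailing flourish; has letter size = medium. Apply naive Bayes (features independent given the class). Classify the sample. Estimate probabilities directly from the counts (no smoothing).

author A

author A: (44/137) × (39/44) × (22/44) × (20/44) × (19/44) ≈ 0.0279378
author C: (45/137) × (17/45) × (28/45) × (9/45) × (16/45) ≈ 0.00549049
author B: (48/137) × (25/48) × (22/48) × (2/48) × (47/48) ≈ 0.00341229
Highest score → author A.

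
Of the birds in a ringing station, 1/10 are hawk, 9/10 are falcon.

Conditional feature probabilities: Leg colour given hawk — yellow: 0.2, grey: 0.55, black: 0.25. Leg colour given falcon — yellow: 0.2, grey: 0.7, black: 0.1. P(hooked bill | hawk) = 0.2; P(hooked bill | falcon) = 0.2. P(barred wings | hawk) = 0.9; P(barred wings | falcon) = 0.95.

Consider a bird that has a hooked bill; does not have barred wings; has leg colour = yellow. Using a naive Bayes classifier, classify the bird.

falcon

hawk: 0.1 × 0.2 × 0.2 × (1−0.9) = 0.0004
falcon: 0.9 × 0.2 × 0.2 × (1−0.95) = 0.0018
Highest score → falcon.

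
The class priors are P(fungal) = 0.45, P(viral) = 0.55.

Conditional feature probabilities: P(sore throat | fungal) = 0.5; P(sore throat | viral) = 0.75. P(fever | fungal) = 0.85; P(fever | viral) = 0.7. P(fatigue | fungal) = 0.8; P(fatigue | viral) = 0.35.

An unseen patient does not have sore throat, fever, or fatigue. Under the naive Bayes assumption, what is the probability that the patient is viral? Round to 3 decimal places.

0.799

fungal: 0.45 × (1−0.5) × (1−0.85) × (1−0.8) = 0.00675
viral: 0.55 × (1−0.75) × (1−0.7) × (1−0.35) = 0.0268125
P(viral | x) = 0.0268125 / 0.0335625 ≈ 0.799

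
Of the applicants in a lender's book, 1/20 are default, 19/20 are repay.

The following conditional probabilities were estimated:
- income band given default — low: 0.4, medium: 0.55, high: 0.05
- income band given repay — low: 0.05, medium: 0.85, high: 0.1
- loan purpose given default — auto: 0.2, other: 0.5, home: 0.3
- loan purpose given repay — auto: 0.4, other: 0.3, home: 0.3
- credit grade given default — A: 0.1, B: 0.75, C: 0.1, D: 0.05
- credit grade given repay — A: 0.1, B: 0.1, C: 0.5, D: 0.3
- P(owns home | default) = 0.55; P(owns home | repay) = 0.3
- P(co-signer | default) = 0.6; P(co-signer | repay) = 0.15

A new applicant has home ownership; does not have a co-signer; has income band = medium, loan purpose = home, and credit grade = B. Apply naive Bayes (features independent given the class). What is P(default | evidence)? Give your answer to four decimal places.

0.1806

default: 0.05 × 0.55 × 0.3 × 0.75 × 0.55 × (1−0.6) = 0.00136125
repay: 0.95 × 0.85 × 0.3 × 0.1 × 0.3 × (1−0.15) = 0.006177375
P(default | x) = 0.00136125 / 0.007538625 ≈ 0.1806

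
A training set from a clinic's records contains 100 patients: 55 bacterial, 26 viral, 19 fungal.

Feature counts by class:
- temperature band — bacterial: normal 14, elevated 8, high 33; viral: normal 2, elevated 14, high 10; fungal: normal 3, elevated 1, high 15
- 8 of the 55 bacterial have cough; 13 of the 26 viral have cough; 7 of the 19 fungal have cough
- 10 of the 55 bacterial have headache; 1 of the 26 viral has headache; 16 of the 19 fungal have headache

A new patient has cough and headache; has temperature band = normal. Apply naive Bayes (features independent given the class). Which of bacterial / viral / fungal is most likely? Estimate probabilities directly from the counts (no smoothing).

bacterial: (55/100) × (14/55) × (8/55) × (10/55) ≈ 0.00370248
viral: (26/100) × (2/26) × (13/26) × (1/26) ≈ 0.000384615
fungal: (19/100) × (3/19) × (7/19) × (16/19) ≈ 0.00930748
Highest score → fungal.

fungal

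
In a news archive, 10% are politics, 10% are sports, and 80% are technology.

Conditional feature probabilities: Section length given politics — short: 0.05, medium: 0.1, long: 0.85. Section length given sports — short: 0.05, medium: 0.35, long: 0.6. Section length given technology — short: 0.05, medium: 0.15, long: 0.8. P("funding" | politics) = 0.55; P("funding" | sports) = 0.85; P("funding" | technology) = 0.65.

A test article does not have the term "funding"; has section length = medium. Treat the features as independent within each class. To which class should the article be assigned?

technology

politics: 0.1 × 0.1 × (1−0.55) = 0.0045
sports: 0.1 × 0.35 × (1−0.85) = 0.00525
technology: 0.8 × 0.15 × (1−0.65) = 0.042
Highest score → technology.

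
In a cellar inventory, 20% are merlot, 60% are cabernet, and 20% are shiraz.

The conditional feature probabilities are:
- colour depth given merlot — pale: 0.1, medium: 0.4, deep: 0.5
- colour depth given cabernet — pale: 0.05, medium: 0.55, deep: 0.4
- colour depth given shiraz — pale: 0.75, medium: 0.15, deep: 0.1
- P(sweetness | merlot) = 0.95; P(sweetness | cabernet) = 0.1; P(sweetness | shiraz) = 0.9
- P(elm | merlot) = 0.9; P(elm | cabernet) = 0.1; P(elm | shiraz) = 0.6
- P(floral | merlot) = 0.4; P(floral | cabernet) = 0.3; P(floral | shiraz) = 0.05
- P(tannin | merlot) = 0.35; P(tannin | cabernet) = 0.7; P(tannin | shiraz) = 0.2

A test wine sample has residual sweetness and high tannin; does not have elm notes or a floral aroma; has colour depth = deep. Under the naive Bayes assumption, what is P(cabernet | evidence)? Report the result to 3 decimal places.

0.759

merlot: 0.2 × 0.5 × 0.95 × (1−0.9) × (1−0.4) × 0.35 = 0.001995
cabernet: 0.6 × 0.4 × 0.1 × (1−0.1) × (1−0.3) × 0.7 = 0.010584
shiraz: 0.2 × 0.1 × 0.9 × (1−0.6) × (1−0.05) × 0.2 = 0.001368
P(cabernet | x) = 0.010584 / 0.013947 ≈ 0.759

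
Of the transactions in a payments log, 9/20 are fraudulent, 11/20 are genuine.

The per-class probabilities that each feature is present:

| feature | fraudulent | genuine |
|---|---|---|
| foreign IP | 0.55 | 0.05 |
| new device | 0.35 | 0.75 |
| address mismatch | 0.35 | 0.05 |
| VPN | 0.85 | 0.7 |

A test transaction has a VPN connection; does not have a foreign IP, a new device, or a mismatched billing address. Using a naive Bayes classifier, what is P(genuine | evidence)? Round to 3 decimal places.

fraudulent: 0.45 × (1−0.55) × (1−0.35) × (1−0.35) × 0.85 = 0.0727228125
genuine: 0.55 × (1−0.05) × (1−0.75) × (1−0.05) × 0.7 = 0.086865625
P(genuine | x) = 0.086865625 / 0.1595884375 ≈ 0.544

0.544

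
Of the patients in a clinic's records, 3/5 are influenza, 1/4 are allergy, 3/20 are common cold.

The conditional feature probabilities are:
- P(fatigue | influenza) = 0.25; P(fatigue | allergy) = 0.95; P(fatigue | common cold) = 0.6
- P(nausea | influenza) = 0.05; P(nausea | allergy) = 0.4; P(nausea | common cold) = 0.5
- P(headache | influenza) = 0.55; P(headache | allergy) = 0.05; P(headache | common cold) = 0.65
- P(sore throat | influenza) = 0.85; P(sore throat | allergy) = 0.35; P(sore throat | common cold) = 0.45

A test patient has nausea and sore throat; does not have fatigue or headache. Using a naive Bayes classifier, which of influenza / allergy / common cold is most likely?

influenza

influenza: 0.6 × (1−0.25) × 0.05 × (1−0.55) × 0.85 = 0.00860625
allergy: 0.25 × (1−0.95) × 0.4 × (1−0.05) × 0.35 = 0.0016625
common cold: 0.15 × (1−0.6) × 0.5 × (1−0.65) × 0.45 = 0.004725
Highest score → influenza.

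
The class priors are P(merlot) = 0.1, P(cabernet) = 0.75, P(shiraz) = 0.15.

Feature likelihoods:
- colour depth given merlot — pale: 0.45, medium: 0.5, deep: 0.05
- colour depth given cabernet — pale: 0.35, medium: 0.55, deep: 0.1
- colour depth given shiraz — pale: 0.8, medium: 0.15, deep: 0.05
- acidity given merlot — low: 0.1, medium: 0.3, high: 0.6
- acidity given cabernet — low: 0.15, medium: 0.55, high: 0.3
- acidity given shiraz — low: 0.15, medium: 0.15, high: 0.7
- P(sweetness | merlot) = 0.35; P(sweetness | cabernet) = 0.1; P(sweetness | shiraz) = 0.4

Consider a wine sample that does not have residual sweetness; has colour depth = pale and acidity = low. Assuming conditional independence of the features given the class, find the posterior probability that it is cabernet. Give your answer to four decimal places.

merlot: 0.1 × 0.45 × 0.1 × (1−0.35) = 0.002925
cabernet: 0.75 × 0.35 × 0.15 × (1−0.1) = 0.0354375
shiraz: 0.15 × 0.8 × 0.15 × (1−0.4) = 0.0108
P(cabernet | x) = 0.0354375 / 0.0491625 ≈ 0.7208

0.7208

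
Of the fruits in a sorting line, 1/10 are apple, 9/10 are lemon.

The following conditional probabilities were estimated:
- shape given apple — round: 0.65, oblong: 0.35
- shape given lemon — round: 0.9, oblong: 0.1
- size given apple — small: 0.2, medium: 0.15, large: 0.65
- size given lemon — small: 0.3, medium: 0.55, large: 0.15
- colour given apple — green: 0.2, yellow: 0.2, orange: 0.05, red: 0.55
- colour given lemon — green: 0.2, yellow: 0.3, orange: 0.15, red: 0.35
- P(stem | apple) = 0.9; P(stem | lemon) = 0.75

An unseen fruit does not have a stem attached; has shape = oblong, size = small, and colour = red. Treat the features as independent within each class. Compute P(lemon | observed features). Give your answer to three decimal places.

0.860

apple: 0.1 × 0.35 × 0.2 × 0.55 × (1−0.9) = 0.000385
lemon: 0.9 × 0.1 × 0.3 × 0.35 × (1−0.75) = 0.0023625
P(lemon | x) = 0.0023625 / 0.0027475 ≈ 0.860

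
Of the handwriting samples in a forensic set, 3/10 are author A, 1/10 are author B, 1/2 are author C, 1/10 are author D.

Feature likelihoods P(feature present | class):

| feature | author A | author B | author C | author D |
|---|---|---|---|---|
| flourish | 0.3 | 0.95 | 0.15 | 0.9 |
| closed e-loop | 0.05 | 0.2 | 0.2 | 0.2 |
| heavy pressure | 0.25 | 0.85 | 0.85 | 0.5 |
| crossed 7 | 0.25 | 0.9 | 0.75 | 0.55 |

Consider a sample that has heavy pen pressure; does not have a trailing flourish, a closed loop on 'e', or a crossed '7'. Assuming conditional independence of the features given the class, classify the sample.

author C

author A: 0.3 × (1−0.3) × (1−0.05) × 0.25 × (1−0.25) = 0.03740625
author B: 0.1 × (1−0.95) × (1−0.2) × 0.85 × (1−0.9) = 0.00034
author C: 0.5 × (1−0.15) × (1−0.2) × 0.85 × (1−0.75) = 0.07225
author D: 0.1 × (1−0.9) × (1−0.2) × 0.5 × (1−0.55) = 0.0018
Highest score → author C.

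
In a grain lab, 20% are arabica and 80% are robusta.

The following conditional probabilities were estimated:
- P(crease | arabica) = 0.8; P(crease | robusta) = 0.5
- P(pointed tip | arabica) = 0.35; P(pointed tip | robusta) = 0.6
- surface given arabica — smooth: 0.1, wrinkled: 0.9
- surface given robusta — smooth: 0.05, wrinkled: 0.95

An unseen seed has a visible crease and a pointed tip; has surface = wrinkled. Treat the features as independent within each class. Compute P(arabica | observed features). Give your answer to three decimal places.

0.181

arabica: 0.2 × 0.8 × 0.35 × 0.9 = 0.0504
robusta: 0.8 × 0.5 × 0.6 × 0.95 = 0.228
P(arabica | x) = 0.0504 / 0.2784 ≈ 0.181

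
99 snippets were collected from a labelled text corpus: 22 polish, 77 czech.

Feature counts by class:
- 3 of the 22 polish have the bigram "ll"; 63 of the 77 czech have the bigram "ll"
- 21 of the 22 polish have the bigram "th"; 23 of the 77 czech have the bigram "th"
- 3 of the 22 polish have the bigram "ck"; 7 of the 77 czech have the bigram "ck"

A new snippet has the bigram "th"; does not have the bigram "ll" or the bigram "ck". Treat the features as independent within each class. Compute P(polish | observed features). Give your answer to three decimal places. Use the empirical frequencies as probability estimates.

0.805

polish: (22/99) × (19/22) × (21/22) × (19/22) ≈ 0.158214
czech: (77/99) × (14/77) × (23/77) × (70/77) ≈ 0.0384005
P(polish | x) = 0.158214 / 0.1966145 ≈ 0.805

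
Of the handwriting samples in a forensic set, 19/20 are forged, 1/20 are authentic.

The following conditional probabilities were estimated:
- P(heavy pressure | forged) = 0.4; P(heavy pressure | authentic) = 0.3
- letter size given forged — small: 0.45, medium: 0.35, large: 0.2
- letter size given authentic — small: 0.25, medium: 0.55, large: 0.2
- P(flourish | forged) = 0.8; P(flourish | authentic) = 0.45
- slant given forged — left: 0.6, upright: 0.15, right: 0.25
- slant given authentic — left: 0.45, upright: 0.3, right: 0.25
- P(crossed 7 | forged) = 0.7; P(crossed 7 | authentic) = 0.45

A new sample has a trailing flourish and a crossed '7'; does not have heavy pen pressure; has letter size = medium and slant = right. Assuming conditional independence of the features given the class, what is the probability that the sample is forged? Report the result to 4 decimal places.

0.9663

forged: 0.95 × (1−0.4) × 0.35 × 0.8 × 0.25 × 0.7 = 0.02793
authentic: 0.05 × (1−0.3) × 0.55 × 0.45 × 0.25 × 0.45 = 0.00097453125
P(forged | x) = 0.02793 / 0.02890453125 ≈ 0.9663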